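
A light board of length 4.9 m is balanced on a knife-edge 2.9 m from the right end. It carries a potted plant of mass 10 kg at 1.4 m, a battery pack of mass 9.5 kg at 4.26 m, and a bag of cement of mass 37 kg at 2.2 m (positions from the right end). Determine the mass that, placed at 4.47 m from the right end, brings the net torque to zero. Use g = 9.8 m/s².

Taking torques about the knife-edge (at 2.9 m from the right end):
Potted plant: 10 × 9.8 = 98 N down at 1.4 m → arm 1.5 m, τ = 98 × 1.5 = 147 N·m clockwise.
Battery pack: 9.5 × 9.8 = 93.1 N down at 4.26 m → arm 1.36 m, τ = 93.1 × 1.36 = 126.6 N·m counterclockwise.
Bag of cement: 37 × 9.8 = 362.6 N down at 2.2 m → arm 0.7 m, τ = 362.6 × 0.7 = 253.8 N·m clockwise.
Net moment of known loads = 274.2 N·m clockwise.
An unknown mass m at 4.47 m has arm 1.57 m; its moment is m·g·1.57 counterclockwise.
Balancing moments: m × 9.8 × 1.57 = 274.2, giving m = 274.2 / (9.8 × 1.57) = 17.8 kg.

m ≈ 17.8 kg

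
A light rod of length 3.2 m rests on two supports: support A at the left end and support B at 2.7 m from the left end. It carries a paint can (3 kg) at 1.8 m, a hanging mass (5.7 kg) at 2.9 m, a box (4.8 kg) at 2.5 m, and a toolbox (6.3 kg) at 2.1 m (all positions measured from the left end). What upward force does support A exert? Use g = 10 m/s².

Taking torques about support B:
Paint can: 3 × 10 = 30 N down at 1.8 m → arm 0.9 m, τ = 30 × 0.9 = 27 N·m counterclockwise.
Hanging mass: 5.7 × 10 = 57 N down at 2.9 m → arm 0.2 m, τ = 57 × 0.2 = 11.4 N·m clockwise.
Box: 4.8 × 10 = 48 N down at 2.5 m → arm 0.2 m, τ = 48 × 0.2 = 9.6 N·m counterclockwise.
Toolbox: 6.3 × 10 = 63 N down at 2.1 m → arm 0.6 m, τ = 63 × 0.6 = 37.8 N·m counterclockwise.
Net load moment about support B = 63 N·m counterclockwise.
Reaction R at support A is upward at 0 m, arm 2.7 m → moment R × 2.7 clockwise.
Στ = 0 ⇒ R × 2.7 = 63 ⇒ R = 23.3 N.

R_A ≈ 23.3 N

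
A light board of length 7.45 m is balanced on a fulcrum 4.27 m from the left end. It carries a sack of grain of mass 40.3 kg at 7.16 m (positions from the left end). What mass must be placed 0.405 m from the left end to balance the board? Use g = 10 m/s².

Sum moments about the fulcrum (at 4.27 m from the left end) (the support reaction has zero arm there).
Sack of grain: 40.3 × 10 = 403 N down at 7.16 m → arm 2.89 m, τ = 403 × 2.89 = 1165 N·m clockwise.
Net moment of known loads = 1165 N·m clockwise.
An unknown mass m at 0.405 m has arm 3.865 m; its moment is m·g·3.865 counterclockwise.
For rotational equilibrium, m × 10 × 3.865 = 1165, so m = 1165 / (10 × 3.865) = 30.1 kg.

m ≈ 30.1 kg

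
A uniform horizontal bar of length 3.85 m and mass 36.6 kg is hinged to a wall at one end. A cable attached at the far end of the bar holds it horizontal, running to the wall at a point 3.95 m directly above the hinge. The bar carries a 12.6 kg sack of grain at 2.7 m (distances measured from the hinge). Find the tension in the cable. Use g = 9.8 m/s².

T ≈ 371 N

Choose the hinge as the axis so the unknown hinge reaction has zero arm there.
Beam weight: 36.6 × 9.8 = 358.7 N down at 1.925 m → arm 1.925 m, τ = 358.7 × 1.925 = 690.5 N·m clockwise.
Sack of grain: 12.6 × 9.8 = 123.5 N down at 2.7 m → arm 2.7 m, τ = 123.5 × 2.7 = 333.5 N·m clockwise.
Total clockwise load moment = 1024 N·m.
The cable tension T acts at 3.85 m; only its component perpendicular to the bar, T sinθ, produces torque. sinθ = h/√(h²+d²) = 3.95/√(3.95²+3.85²) = 0.7161.
Στ = 0 ⇒ T × 3.85 × 0.7161 = 1024 ⇒ T = 1024 / 2.757 = 371 N.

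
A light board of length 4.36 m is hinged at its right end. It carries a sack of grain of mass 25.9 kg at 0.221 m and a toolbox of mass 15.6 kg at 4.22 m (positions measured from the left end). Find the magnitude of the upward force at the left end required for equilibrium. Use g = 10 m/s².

Take moments about the right end.
Sack of grain: 25.9 × 10 = 259 N down at 0.221 m → arm 4.139 m, τ = 259 × 4.139 = 1072 N·m counterclockwise.
Toolbox: 15.6 × 10 = 156 N down at 4.22 m → arm 0.14 m, τ = 156 × 0.14 = 21.84 N·m counterclockwise.
Net moment of the loads = 1094 N·m counterclockwise.
The upward force F acts at the left end, arm 4.36 m, giving F × 4.36 clockwise.
Στ = 0 ⇒ F × 4.36 = 1094 ⇒ F = 1094 / 4.36 = 251 N.

F ≈ 251 N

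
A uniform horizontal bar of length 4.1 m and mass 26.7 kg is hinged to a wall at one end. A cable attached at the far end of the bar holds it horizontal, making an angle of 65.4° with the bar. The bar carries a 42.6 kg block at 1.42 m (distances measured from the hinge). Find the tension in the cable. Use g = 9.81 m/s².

T ≈ 303 N

Sum moments about the hinge (the unknown hinge reaction has zero arm there).
Beam weight: 26.7 × 9.81 = 261.9 N down at 2.05 m → arm 2.05 m, τ = 261.9 × 2.05 = 536.9 N·m clockwise.
Block: 42.6 × 9.81 = 417.9 N down at 1.42 m → arm 1.42 m, τ = 417.9 × 1.42 = 593.4 N·m clockwise.
Total clockwise load moment = 1130 N·m.
The cable tension T acts at 4.1 m; only its component perpendicular to the bar, T sinθ, produces torque. sin 65.4° = 0.9092.
Στ = 0 ⇒ T × 4.1 × 0.9092 = 1130 ⇒ T = 1130 / 3.728 = 303 N.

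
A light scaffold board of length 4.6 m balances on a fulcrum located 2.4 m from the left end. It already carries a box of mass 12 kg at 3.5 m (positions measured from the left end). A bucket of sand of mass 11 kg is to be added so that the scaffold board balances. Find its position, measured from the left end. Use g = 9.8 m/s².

x ≈ 1.2 m from the left end

Choose the fulcrum (at 2.4 m from the left end) as the axis so the support reaction has zero arm there.
Box: 12 × 9.8 = 117.6 N down at 3.5 m → arm 1.1 m, τ = 117.6 × 1.1 = 129.4 N·m clockwise.
Net moment of existing loads = 129.4 N·m clockwise.
The bucket of sand weighs 11 × 9.8 = 107.8 N and must supply an equal counterclockwise moment, so its lever arm about the fulcrum is 129.4 / 107.8 = 1.2 m.
That puts it at 2.4 − 1.2 = 1.2 m from the left end.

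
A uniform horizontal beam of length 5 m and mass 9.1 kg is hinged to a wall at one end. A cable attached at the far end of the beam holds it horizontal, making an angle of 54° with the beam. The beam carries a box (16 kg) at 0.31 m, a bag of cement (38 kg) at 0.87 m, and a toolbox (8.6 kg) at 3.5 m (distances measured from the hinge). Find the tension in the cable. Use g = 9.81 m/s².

Take moments about the hinge.
Beam weight: 9.1 × 9.81 = 89.27 N down at 2.5 m → arm 2.5 m, τ = 89.27 × 2.5 = 223.2 N·m clockwise.
Box: 16 × 9.81 = 157 N down at 0.31 m → arm 0.31 m, τ = 157 × 0.31 = 48.67 N·m clockwise.
Bag of cement: 38 × 9.81 = 372.8 N down at 0.87 m → arm 0.87 m, τ = 372.8 × 0.87 = 324.3 N·m clockwise.
Toolbox: 8.6 × 9.81 = 84.37 N down at 3.5 m → arm 3.5 m, τ = 84.37 × 3.5 = 295.3 N·m clockwise.
Total clockwise load moment = 891.5 N·m.
The cable tension T acts at 5 m; only its component perpendicular to the beam, T sinθ, produces torque. sin 54° = 0.809.
Balancing moments: T × 5 × 0.809 = 891.5, giving T = 891.5 / 4.045 = 220 N.

T ≈ 220 N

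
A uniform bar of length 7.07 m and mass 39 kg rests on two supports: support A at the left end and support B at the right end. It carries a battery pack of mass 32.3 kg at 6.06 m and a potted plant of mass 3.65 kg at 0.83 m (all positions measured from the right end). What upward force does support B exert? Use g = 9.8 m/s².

Taking torques about support A:
Beam weight: 39 × 9.8 = 382.2 N down at 3.535 m → arm 3.535 m, τ = 382.2 × 3.535 = 1351 N·m clockwise.
Battery pack: 32.3 × 9.8 = 316.5 N down at 6.06 m → arm 1.01 m, τ = 316.5 × 1.01 = 319.7 N·m clockwise.
Potted plant: 3.65 × 9.8 = 35.77 N down at 0.83 m → arm 6.24 m, τ = 35.77 × 6.24 = 223.2 N·m clockwise.
Net load moment about support A = 1894 N·m clockwise.
Reaction R at support B is upward at 0 m, arm 7.07 m → moment R × 7.07 counterclockwise.
For rotational equilibrium, R × 7.07 = 1894, so R = 268 N.

R_B ≈ 268 N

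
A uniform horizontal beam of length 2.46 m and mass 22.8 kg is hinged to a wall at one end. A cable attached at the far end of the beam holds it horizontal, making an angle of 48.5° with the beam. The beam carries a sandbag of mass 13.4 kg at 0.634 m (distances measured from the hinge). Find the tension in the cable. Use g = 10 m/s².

T ≈ 198 N

Sum moments about the hinge (the unknown hinge reaction has zero arm there).
Beam weight: 22.8 × 10 = 228 N down at 1.23 m → arm 1.23 m, τ = 228 × 1.23 = 280.4 N·m clockwise.
Sandbag: 13.4 × 10 = 134 N down at 0.634 m → arm 0.634 m, τ = 134 × 0.634 = 84.96 N·m clockwise.
Total clockwise load moment = 365.4 N·m.
The cable tension T acts at 2.46 m; only its component perpendicular to the beam, T sinθ, produces torque. sin 48.5° = 0.749.
For rotational equilibrium, T × 2.46 × 0.749 = 365.4, so T = 365.4 / 1.843 = 198 N.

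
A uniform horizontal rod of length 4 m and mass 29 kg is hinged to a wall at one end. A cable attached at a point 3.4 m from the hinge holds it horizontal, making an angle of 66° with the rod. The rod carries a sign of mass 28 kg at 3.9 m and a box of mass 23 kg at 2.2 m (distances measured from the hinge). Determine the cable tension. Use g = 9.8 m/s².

T ≈ 687 N

About the hinge:
Beam weight: 29 × 9.8 = 284.2 N down at 2 m → arm 2 m, τ = 284.2 × 2 = 568.4 N·m clockwise.
Sign: 28 × 9.8 = 274.4 N down at 3.9 m → arm 3.9 m, τ = 274.4 × 3.9 = 1070 N·m clockwise.
Box: 23 × 9.8 = 225.4 N down at 2.2 m → arm 2.2 m, τ = 225.4 × 2.2 = 495.9 N·m clockwise.
Total clockwise load moment = 2134 N·m.
The cable tension T acts at 3.4 m; only its component perpendicular to the rod, T sinθ, produces torque. sin 66° = 0.9135.
Στ = 0 ⇒ T × 3.4 × 0.9135 = 2134 ⇒ T = 2134 / 3.106 = 687 N.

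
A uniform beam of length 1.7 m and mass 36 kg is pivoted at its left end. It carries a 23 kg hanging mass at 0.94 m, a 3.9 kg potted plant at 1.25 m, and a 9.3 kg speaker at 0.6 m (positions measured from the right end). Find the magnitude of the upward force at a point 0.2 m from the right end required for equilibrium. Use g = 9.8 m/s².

Choose the left end as the axis so the unknown pivot reaction has zero arm there.
Beam weight: 36 × 9.8 = 352.8 N down at 0.85 m → arm 0.85 m, τ = 352.8 × 0.85 = 299.9 N·m clockwise.
Hanging mass: 23 × 9.8 = 225.4 N down at 0.94 m → arm 0.76 m, τ = 225.4 × 0.76 = 171.3 N·m clockwise.
Potted plant: 3.9 × 9.8 = 38.22 N down at 1.25 m → arm 0.45 m, τ = 38.22 × 0.45 = 17.2 N·m clockwise.
Speaker: 9.3 × 9.8 = 91.14 N down at 0.6 m → arm 1.1 m, τ = 91.14 × 1.1 = 100.3 N·m clockwise.
Net moment of the loads = 588.7 N·m clockwise.
The upward force F acts at a point 0.2 m from the right end, arm 1.5 m, giving F × 1.5 counterclockwise.
Setting net torque to zero: F × 1.5 = 588.7 → F = 588.7 / 1.5 = 392 N.

F ≈ 392 N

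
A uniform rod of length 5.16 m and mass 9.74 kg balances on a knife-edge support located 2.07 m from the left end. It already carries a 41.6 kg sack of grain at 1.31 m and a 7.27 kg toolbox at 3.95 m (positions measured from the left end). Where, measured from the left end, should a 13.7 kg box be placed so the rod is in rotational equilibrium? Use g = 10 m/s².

x ≈ 3.02 m from the left end

About the knife-edge support (at 2.07 m from the left end):
Beam weight: 9.74 × 10 = 97.4 N down at 2.58 m → arm 0.51 m, τ = 97.4 × 0.51 = 49.67 N·m clockwise.
Sack of grain: 41.6 × 10 = 416 N down at 1.31 m → arm 0.76 m, τ = 416 × 0.76 = 316.2 N·m counterclockwise.
Toolbox: 7.27 × 10 = 72.7 N down at 3.95 m → arm 1.88 m, τ = 72.7 × 1.88 = 136.7 N·m clockwise.
Net moment of existing loads = 129.8 N·m counterclockwise.
The box weighs 13.7 × 10 = 137 N and must supply an equal clockwise moment, so its lever arm about the knife-edge support is 129.8 / 137 = 0.947 m.
That puts it at 2.07 + 0.947 = 3.02 m from the left end.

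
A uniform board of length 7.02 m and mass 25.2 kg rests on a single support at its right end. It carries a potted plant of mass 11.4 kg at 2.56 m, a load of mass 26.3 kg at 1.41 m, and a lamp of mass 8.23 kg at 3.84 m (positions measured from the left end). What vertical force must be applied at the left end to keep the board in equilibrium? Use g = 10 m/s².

F ≈ 446 N

About the right end:
Beam weight: 25.2 × 10 = 252 N down at 3.51 m → arm 3.51 m, τ = 252 × 3.51 = 884.5 N·m counterclockwise.
Potted plant: 11.4 × 10 = 114 N down at 2.56 m → arm 4.46 m, τ = 114 × 4.46 = 508.4 N·m counterclockwise.
Load: 26.3 × 10 = 263 N down at 1.41 m → arm 5.61 m, τ = 263 × 5.61 = 1475 N·m counterclockwise.
Lamp: 8.23 × 10 = 82.3 N down at 3.84 m → arm 3.18 m, τ = 82.3 × 3.18 = 261.7 N·m counterclockwise.
Net moment of the loads = 3130 N·m counterclockwise.
The upward force F acts at the left end, arm 7.02 m, giving F × 7.02 clockwise.
Setting net torque to zero: F × 7.02 = 3130 → F = 3130 / 7.02 = 446 N.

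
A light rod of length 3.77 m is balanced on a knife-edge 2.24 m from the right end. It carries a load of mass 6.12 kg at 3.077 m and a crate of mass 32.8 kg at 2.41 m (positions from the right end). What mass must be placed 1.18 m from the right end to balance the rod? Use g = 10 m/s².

m ≈ 10.1 kg

Taking torques about the knife-edge (at 2.24 m from the right end):
Load: 6.12 × 10 = 61.2 N down at 3.077 m → arm 0.837 m, τ = 61.2 × 0.837 = 51.22 N·m counterclockwise.
Crate: 32.8 × 10 = 328 N down at 2.41 m → arm 0.17 m, τ = 328 × 0.17 = 55.76 N·m counterclockwise.
Net moment of known loads = 107 N·m counterclockwise.
An unknown mass m at 1.18 m has arm 1.06 m; its moment is m·g·1.06 clockwise.
For rotational equilibrium, m × 10 × 1.06 = 107, so m = 107 / (10 × 1.06) = 10.1 kg.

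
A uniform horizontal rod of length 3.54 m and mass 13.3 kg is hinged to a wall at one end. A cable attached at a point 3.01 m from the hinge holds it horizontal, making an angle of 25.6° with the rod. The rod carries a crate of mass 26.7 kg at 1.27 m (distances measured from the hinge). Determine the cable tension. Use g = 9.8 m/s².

T ≈ 433 N

Choose the hinge as the axis so the unknown hinge reaction has zero arm there.
Beam weight: 13.3 × 9.8 = 130.3 N down at 1.77 m → arm 1.77 m, τ = 130.3 × 1.77 = 230.6 N·m clockwise.
Crate: 26.7 × 9.8 = 261.7 N down at 1.27 m → arm 1.27 m, τ = 261.7 × 1.27 = 332.4 N·m clockwise.
Total clockwise load moment = 563 N·m.
The cable tension T acts at 3.01 m; only its component perpendicular to the rod, T sinθ, produces torque. sin 25.6° = 0.4321.
For rotational equilibrium, T × 3.01 × 0.4321 = 563, so T = 563 / 1.301 = 433 N.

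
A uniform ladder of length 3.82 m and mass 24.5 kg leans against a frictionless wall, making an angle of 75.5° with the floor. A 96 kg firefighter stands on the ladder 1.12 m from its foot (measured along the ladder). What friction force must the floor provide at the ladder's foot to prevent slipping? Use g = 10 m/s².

f ≈ 104 N

Sum moments about the foot of the ladder (the floor normal and friction both act there and drop out).
Ladder weight 24.5×10 = 245 N acts at 1.91 m along the ladder; its horizontal arm is 1.91·cos75.5° = 0.4782 m → τ = 117.2 N·m clockwise.
Firefighter: 96×10 = 960 N at 1.12 m → arm 0.2804 m → τ = 269.2 N·m clockwise.
Wall normal N acts horizontally at the top; its moment arm is the height L sinθ = 3.82·sin75.5° = 3.698 m, counterclockwise.
Setting net torque to zero: N × 3.698 = 386.4 → N = 104 N.
ΣFx = 0: friction at the foot balances the wall's push, so f = N_wall = 104 N.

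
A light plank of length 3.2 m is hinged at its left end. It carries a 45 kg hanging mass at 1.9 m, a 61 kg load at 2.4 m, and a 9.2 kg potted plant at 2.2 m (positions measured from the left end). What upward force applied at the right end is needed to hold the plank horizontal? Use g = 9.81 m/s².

Choose the left end as the axis so the unknown pivot reaction has zero arm there.
Hanging mass: 45 × 9.81 = 441.5 N down at 1.9 m → arm 1.9 m, τ = 441.5 × 1.9 = 838.8 N·m clockwise.
Load: 61 × 9.81 = 598.4 N down at 2.4 m → arm 2.4 m, τ = 598.4 × 2.4 = 1436 N·m clockwise.
Potted plant: 9.2 × 9.81 = 90.25 N down at 2.2 m → arm 2.2 m, τ = 90.25 × 2.2 = 198.6 N·m clockwise.
Net moment of the loads = 2473 N·m clockwise.
The upward force F acts at the right end, arm 3.2 m, giving F × 3.2 counterclockwise.
Στ = 0 ⇒ F × 3.2 = 2473 ⇒ F = 2473 / 3.2 = 773 N.

F ≈ 773 N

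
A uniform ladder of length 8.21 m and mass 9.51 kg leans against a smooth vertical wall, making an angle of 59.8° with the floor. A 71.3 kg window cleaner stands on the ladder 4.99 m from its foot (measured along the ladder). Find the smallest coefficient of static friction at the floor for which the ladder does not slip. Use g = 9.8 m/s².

μ_min ≈ 0.346

About the foot of the ladder:
Ladder weight 9.51×9.8 = 93.2 N acts at 4.105 m along the ladder; its horizontal arm is 4.105·cos59.8° = 2.065 m → τ = 192.5 N·m clockwise.
Window cleaner: 71.3×9.8 = 698.7 N at 4.99 m → arm 2.51 m → τ = 1754 N·m clockwise.
Wall normal N acts horizontally at the top; its moment arm is the height L sinθ = 8.21·sin59.8° = 7.096 m, counterclockwise.
Balancing moments: N × 7.096 = 1946, giving N = 274.2 N.
ΣFx = 0 ⇒ f = N_wall = 274.2 N. ΣFy = 0 ⇒ N_floor = 791.9 N.
μ_min = f / N_floor = 274.2 / 791.9 = 0.346.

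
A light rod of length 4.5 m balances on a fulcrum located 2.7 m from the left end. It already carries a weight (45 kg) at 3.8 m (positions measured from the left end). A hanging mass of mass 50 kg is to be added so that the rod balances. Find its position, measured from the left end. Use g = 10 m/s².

Sum moments about the fulcrum (at 2.7 m from the left end) (the support reaction has zero arm there).
Weight: 45 × 10 = 450 N down at 3.8 m → arm 1.1 m, τ = 450 × 1.1 = 495 N·m clockwise.
Net moment of existing loads = 495 N·m clockwise.
The hanging mass weighs 50 × 10 = 500 N and must supply an equal counterclockwise moment, so its lever arm about the fulcrum is 495 / 500 = 0.99 m.
That puts it at 2.7 − 0.99 = 1.71 m from the left end.

x ≈ 1.71 m from the left end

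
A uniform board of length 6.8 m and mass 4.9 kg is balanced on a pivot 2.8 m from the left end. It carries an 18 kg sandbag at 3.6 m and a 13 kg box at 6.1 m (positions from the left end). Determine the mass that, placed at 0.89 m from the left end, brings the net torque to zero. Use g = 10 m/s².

m ≈ 31.5 kg

Take moments about the pivot (at 2.8 m from the left end).
Beam weight: 4.9 × 10 = 49 N down at 3.4 m → arm 0.6 m, τ = 49 × 0.6 = 29.4 N·m clockwise.
Sandbag: 18 × 10 = 180 N down at 3.6 m → arm 0.8 m, τ = 180 × 0.8 = 144 N·m clockwise.
Box: 13 × 10 = 130 N down at 6.1 m → arm 3.3 m, τ = 130 × 3.3 = 429 N·m clockwise.
Net moment of known loads = 602.4 N·m clockwise.
An unknown mass m at 0.89 m has arm 1.91 m; its moment is m·g·1.91 counterclockwise.
For rotational equilibrium, m × 10 × 1.91 = 602.4, so m = 602.4 / (10 × 1.91) = 31.5 kg.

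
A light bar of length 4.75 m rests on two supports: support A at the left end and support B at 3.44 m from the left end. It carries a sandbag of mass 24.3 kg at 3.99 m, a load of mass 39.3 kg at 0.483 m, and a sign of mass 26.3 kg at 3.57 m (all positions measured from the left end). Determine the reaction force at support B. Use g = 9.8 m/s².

R_B ≈ 598 N

Choose support A as the axis so its reaction then has zero moment arm.
Sandbag: 24.3 × 9.8 = 238.1 N down at 3.99 m → arm 3.99 m, τ = 238.1 × 3.99 = 950 N·m clockwise.
Load: 39.3 × 9.8 = 385.1 N down at 0.483 m → arm 0.483 m, τ = 385.1 × 0.483 = 186 N·m clockwise.
Sign: 26.3 × 9.8 = 257.7 N down at 3.57 m → arm 3.57 m, τ = 257.7 × 3.57 = 920 N·m clockwise.
Net load moment about support A = 2056 N·m clockwise.
Reaction R at support B is upward at 3.44 m, arm 3.44 m → moment R × 3.44 counterclockwise.
For rotational equilibrium, R × 3.44 = 2056, so R = 598 N.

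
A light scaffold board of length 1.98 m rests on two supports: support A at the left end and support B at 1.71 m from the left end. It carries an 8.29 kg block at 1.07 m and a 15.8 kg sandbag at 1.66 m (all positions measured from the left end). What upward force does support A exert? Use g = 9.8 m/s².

Choose support B as the axis so its reaction then has zero moment arm.
Block: 8.29 × 9.8 = 81.24 N down at 1.07 m → arm 0.64 m, τ = 81.24 × 0.64 = 51.99 N·m counterclockwise.
Sandbag: 15.8 × 9.8 = 154.8 N down at 1.66 m → arm 0.05 m, τ = 154.8 × 0.05 = 7.74 N·m counterclockwise.
Net load moment about support B = 59.73 N·m counterclockwise.
Reaction R at support A is upward at 0 m, arm 1.71 m → moment R × 1.71 clockwise.
Balancing moments: R × 1.71 = 59.73, giving R = 34.9 N.

R_A ≈ 34.9 N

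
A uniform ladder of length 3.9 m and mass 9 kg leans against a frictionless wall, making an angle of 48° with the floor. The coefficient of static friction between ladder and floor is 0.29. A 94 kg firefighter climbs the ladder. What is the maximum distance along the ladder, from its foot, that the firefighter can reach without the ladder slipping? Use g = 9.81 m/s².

d ≈ 1.19 m

About the foot of the ladder:
Ladder weight 9×9.81 = 88.29 N acts at 1.95 m along the ladder; its horizontal arm is 1.95·cos48° = 1.305 m → τ = 115.2 N·m clockwise.
Firefighter weight 94×9.81 = 922.1 N at distance d → arm d·cos48° → τ = 922.1·d·0.6691 clockwise.
Wall normal N at the top has arm L sinθ = 2.898 m counterclockwise, so Στ = 0 gives N·2.898 = 115.2 + 617·d.
ΣFy = 0 ⇒ N_floor = 1010 N, so the maximum friction is μ_s·N_floor = 0.29×1010 = 292.9 N. ΣFx = 0 ⇒ N_wall = f, so at the slipping point N = 292.9 N.
Substituting: 292.9×2.898 = 115.2 + 617·d ⇒ d = (848.8 − 115.2) / 617 = 1.19 m.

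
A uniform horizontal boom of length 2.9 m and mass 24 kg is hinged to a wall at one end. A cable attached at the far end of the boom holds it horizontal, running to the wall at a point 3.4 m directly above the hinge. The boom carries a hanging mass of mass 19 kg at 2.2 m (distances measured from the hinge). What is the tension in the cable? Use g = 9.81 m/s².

T ≈ 341 N

About the hinge:
Beam weight: 24 × 9.81 = 235.4 N down at 1.45 m → arm 1.45 m, τ = 235.4 × 1.45 = 341.3 N·m clockwise.
Hanging mass: 19 × 9.81 = 186.4 N down at 2.2 m → arm 2.2 m, τ = 186.4 × 2.2 = 410.1 N·m clockwise.
Total clockwise load moment = 751.4 N·m.
The cable tension T acts at 2.9 m; only its component perpendicular to the boom, T sinθ, produces torque. sinθ = h/√(h²+d²) = 3.4/√(3.4²+2.9²) = 0.7608.
Στ = 0 ⇒ T × 2.9 × 0.7608 = 751.4 ⇒ T = 751.4 / 2.206 = 341 N.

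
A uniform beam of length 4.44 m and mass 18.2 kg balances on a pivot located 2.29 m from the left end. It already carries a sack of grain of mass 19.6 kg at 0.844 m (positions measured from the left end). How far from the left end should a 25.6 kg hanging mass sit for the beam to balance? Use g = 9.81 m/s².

Sum moments about the pivot (at 2.29 m from the left end) (the support reaction has zero arm there).
Beam weight: 18.2 × 9.81 = 178.5 N down at 2.22 m → arm 0.07 m, τ = 178.5 × 0.07 = 12.5 N·m counterclockwise.
Sack of grain: 19.6 × 9.81 = 192.3 N down at 0.844 m → arm 1.446 m, τ = 192.3 × 1.446 = 278.1 N·m counterclockwise.
Net moment of existing loads = 290.6 N·m counterclockwise.
The hanging mass weighs 25.6 × 9.81 = 251.1 N and must supply an equal clockwise moment, so its lever arm about the pivot is 290.6 / 251.1 = 1.16 m.
That puts it at 2.29 + 1.16 = 3.45 m from the left end.

x ≈ 3.45 m from the left end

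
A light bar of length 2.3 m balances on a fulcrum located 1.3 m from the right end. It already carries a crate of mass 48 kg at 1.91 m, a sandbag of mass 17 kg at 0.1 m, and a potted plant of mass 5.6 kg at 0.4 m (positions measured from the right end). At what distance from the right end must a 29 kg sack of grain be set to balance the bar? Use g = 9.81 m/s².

x ≈ 1.17 m from the right end

About the fulcrum (at 1.3 m from the right end):
Crate: 48 × 9.81 = 470.9 N down at 1.91 m → arm 0.61 m, τ = 470.9 × 0.61 = 287.2 N·m counterclockwise.
Sandbag: 17 × 9.81 = 166.8 N down at 0.1 m → arm 1.2 m, τ = 166.8 × 1.2 = 200.2 N·m clockwise.
Potted plant: 5.6 × 9.81 = 54.94 N down at 0.4 m → arm 0.9 m, τ = 54.94 × 0.9 = 49.45 N·m clockwise.
Net moment of existing loads = 37.55 N·m counterclockwise.
The sack of grain weighs 29 × 9.81 = 284.5 N and must supply an equal clockwise moment, so its lever arm about the fulcrum is 37.55 / 284.5 = 0.132 m.
That puts it at 1.3 − 0.132 = 1.17 m from the right end.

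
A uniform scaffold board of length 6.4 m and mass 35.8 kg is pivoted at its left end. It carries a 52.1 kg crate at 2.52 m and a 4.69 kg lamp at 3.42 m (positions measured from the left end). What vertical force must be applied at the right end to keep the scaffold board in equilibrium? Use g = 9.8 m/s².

F ≈ 401 N

Choose the left end as the axis so the unknown pivot reaction has zero arm there.
Beam weight: 35.8 × 9.8 = 350.8 N down at 3.2 m → arm 3.2 m, τ = 350.8 × 3.2 = 1123 N·m clockwise.
Crate: 52.1 × 9.8 = 510.6 N down at 2.52 m → arm 2.52 m, τ = 510.6 × 2.52 = 1287 N·m clockwise.
Lamp: 4.69 × 9.8 = 45.96 N down at 3.42 m → arm 3.42 m, τ = 45.96 × 3.42 = 157.2 N·m clockwise.
Net moment of the loads = 2567 N·m clockwise.
The upward force F acts at the right end, arm 6.4 m, giving F × 6.4 counterclockwise.
Balancing moments: F × 6.4 = 2567, giving F = 2567 / 6.4 = 401 N.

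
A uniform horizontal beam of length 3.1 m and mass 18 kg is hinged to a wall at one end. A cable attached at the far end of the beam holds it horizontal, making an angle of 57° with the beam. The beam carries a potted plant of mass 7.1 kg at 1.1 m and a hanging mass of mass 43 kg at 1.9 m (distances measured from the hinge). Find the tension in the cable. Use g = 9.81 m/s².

Choose the hinge as the axis so the unknown hinge reaction has zero arm there.
Beam weight: 18 × 9.81 = 176.6 N down at 1.55 m → arm 1.55 m, τ = 176.6 × 1.55 = 273.7 N·m clockwise.
Potted plant: 7.1 × 9.81 = 69.65 N down at 1.1 m → arm 1.1 m, τ = 69.65 × 1.1 = 76.62 N·m clockwise.
Hanging mass: 43 × 9.81 = 421.8 N down at 1.9 m → arm 1.9 m, τ = 421.8 × 1.9 = 801.4 N·m clockwise.
Total clockwise load moment = 1152 N·m.
The cable tension T acts at 3.1 m; only its component perpendicular to the beam, T sinθ, produces torque. sin 57° = 0.8387.
For rotational equilibrium, T × 3.1 × 0.8387 = 1152, so T = 1152 / 2.6 = 443 N.

T ≈ 443 N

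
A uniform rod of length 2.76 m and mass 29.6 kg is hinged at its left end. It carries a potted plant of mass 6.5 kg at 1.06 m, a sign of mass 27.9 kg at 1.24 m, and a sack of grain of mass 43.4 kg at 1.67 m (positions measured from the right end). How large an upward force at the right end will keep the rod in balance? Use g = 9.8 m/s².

F ≈ 503 N

Take moments about the left end.
Beam weight: 29.6 × 9.8 = 290.1 N down at 1.38 m → arm 1.38 m, τ = 290.1 × 1.38 = 400.3 N·m clockwise.
Potted plant: 6.5 × 9.8 = 63.7 N down at 1.06 m → arm 1.7 m, τ = 63.7 × 1.7 = 108.3 N·m clockwise.
Sign: 27.9 × 9.8 = 273.4 N down at 1.24 m → arm 1.52 m, τ = 273.4 × 1.52 = 415.6 N·m clockwise.
Sack of grain: 43.4 × 9.8 = 425.3 N down at 1.67 m → arm 1.09 m, τ = 425.3 × 1.09 = 463.6 N·m clockwise.
Net moment of the loads = 1388 N·m clockwise.
The upward force F acts at the right end, arm 2.76 m, giving F × 2.76 counterclockwise.
Balancing moments: F × 2.76 = 1388, giving F = 1388 / 2.76 = 503 N.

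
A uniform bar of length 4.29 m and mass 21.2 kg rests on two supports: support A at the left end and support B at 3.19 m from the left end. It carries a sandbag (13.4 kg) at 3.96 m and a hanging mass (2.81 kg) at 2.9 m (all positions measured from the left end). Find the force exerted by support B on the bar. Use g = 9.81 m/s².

R_B ≈ 328 N

Choose support A as the axis so its reaction then has zero moment arm.
Beam weight: 21.2 × 9.81 = 208 N down at 2.145 m → arm 2.145 m, τ = 208 × 2.145 = 446.2 N·m clockwise.
Sandbag: 13.4 × 9.81 = 131.5 N down at 3.96 m → arm 3.96 m, τ = 131.5 × 3.96 = 520.7 N·m clockwise.
Hanging mass: 2.81 × 9.81 = 27.57 N down at 2.9 m → arm 2.9 m, τ = 27.57 × 2.9 = 79.95 N·m clockwise.
Net load moment about support A = 1047 N·m clockwise.
Reaction R at support B is upward at 3.19 m, arm 3.19 m → moment R × 3.19 counterclockwise.
Στ = 0 ⇒ R × 3.19 = 1047 ⇒ R = 328 N.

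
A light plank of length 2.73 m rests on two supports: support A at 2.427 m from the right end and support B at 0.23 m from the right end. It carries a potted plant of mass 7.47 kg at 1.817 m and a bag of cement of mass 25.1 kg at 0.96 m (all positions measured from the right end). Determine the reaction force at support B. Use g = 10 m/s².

R_B ≈ 188 N

Taking torques about support A:
Potted plant: 7.47 × 10 = 74.7 N down at 1.817 m → arm 0.61 m, τ = 74.7 × 0.61 = 45.57 N·m clockwise.
Bag of cement: 25.1 × 10 = 251 N down at 0.96 m → arm 1.467 m, τ = 251 × 1.467 = 368.2 N·m clockwise.
Net load moment about support A = 413.8 N·m clockwise.
Reaction R at support B is upward at 0.23 m, arm 2.197 m → moment R × 2.197 counterclockwise.
For rotational equilibrium, R × 2.197 = 413.8, so R = 188 N.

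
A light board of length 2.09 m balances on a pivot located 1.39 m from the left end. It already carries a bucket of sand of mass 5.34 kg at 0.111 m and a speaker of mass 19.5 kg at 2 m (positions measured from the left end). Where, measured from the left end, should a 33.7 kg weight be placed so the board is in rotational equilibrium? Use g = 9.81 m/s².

x ≈ 1.24 m from the left end

About the pivot (at 1.39 m from the left end):
Bucket of sand: 5.34 × 9.81 = 52.39 N down at 0.111 m → arm 1.279 m, τ = 52.39 × 1.279 = 67.01 N·m counterclockwise.
Speaker: 19.5 × 9.81 = 191.3 N down at 2 m → arm 0.61 m, τ = 191.3 × 0.61 = 116.7 N·m clockwise.
Net moment of existing loads = 49.69 N·m clockwise.
The weight weighs 33.7 × 9.81 = 330.6 N and must supply an equal counterclockwise moment, so its lever arm about the pivot is 49.69 / 330.6 = 0.15 m.
That puts it at 1.39 − 0.15 = 1.24 m from the left end.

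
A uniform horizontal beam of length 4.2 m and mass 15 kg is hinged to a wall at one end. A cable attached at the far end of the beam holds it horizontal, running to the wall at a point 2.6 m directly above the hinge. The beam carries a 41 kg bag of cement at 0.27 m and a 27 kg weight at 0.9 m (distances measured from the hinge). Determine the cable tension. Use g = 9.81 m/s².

T ≈ 297 N

Sum moments about the hinge (the unknown hinge reaction has zero arm there).
Beam weight: 15 × 9.81 = 147.2 N down at 2.1 m → arm 2.1 m, τ = 147.2 × 2.1 = 309.1 N·m clockwise.
Bag of cement: 41 × 9.81 = 402.2 N down at 0.27 m → arm 0.27 m, τ = 402.2 × 0.27 = 108.6 N·m clockwise.
Weight: 27 × 9.81 = 264.9 N down at 0.9 m → arm 0.9 m, τ = 264.9 × 0.9 = 238.4 N·m clockwise.
Total clockwise load moment = 656.1 N·m.
The cable tension T acts at 4.2 m; only its component perpendicular to the beam, T sinθ, produces torque. sinθ = h/√(h²+d²) = 2.6/√(2.6²+4.2²) = 0.5264.
Στ = 0 ⇒ T × 4.2 × 0.5264 = 656.1 ⇒ T = 656.1 / 2.211 = 297 N.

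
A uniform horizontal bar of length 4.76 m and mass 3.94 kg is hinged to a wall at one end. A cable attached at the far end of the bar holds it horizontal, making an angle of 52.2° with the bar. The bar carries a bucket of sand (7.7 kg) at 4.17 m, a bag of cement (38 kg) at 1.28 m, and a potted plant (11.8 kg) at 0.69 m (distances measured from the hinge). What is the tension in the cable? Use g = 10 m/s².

About the hinge:
Beam weight: 3.94 × 10 = 39.4 N down at 2.38 m → arm 2.38 m, τ = 39.4 × 2.38 = 93.77 N·m clockwise.
Bucket of sand: 7.7 × 10 = 77 N down at 4.17 m → arm 4.17 m, τ = 77 × 4.17 = 321.1 N·m clockwise.
Bag of cement: 38 × 10 = 380 N down at 1.28 m → arm 1.28 m, τ = 380 × 1.28 = 486.4 N·m clockwise.
Potted plant: 11.8 × 10 = 118 N down at 0.69 m → arm 0.69 m, τ = 118 × 0.69 = 81.42 N·m clockwise.
Total clockwise load moment = 982.7 N·m.
The cable tension T acts at 4.76 m; only its component perpendicular to the bar, T sinθ, produces torque. sin 52.2° = 0.7902.
Setting net torque to zero: T × 4.76 × 0.7902 = 982.7 → T = 982.7 / 3.761 = 261 N.

T ≈ 261 N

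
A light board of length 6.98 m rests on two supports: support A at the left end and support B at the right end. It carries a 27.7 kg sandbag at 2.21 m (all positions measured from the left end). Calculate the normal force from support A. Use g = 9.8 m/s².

R_A ≈ 186 N

Take moments about support B.
Sandbag: 27.7 × 9.8 = 271.5 N down at 2.21 m → arm 4.77 m, τ = 271.5 × 4.77 = 1295 N·m counterclockwise.
Net load moment about support B = 1295 N·m counterclockwise.
Reaction R at support A is upward at 0 m, arm 6.98 m → moment R × 6.98 clockwise.
Στ = 0 ⇒ R × 6.98 = 1295 ⇒ R = 186 N.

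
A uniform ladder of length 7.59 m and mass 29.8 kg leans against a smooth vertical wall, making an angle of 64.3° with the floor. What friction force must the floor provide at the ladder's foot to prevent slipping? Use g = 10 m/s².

Choose the foot of the ladder as the axis so the floor normal and friction both act there and drop out.
Ladder weight 29.8×10 = 298 N acts at 3.795 m along the ladder; its horizontal arm is 3.795·cos64.3° = 1.646 m → τ = 490.5 N·m clockwise.
Wall normal N acts horizontally at the top; its moment arm is the height L sinθ = 7.59·sin64.3° = 6.839 m, counterclockwise.
Balancing moments: N × 6.839 = 490.5, giving N = 71.7 N.
ΣFx = 0: friction at the foot balances the wall's push, so f = N_wall = 71.7 N.

f ≈ 71.7 N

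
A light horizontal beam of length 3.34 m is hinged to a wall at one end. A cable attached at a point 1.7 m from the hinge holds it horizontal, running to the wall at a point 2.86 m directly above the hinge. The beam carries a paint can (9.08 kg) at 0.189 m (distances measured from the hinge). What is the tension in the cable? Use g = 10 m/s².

T ≈ 11.7 N

Taking torques about the hinge:
Paint can: 9.08 × 10 = 90.8 N down at 0.189 m → arm 0.189 m, τ = 90.8 × 0.189 = 17.16 N·m clockwise.
Total clockwise load moment = 17.16 N·m.
The cable tension T acts at 1.7 m; only its component perpendicular to the beam, T sinθ, produces torque. sinθ = h/√(h²+d²) = 2.86/√(2.86²+1.7²) = 0.8596.
Setting net torque to zero: T × 1.7 × 0.8596 = 17.16 → T = 17.16 / 1.461 = 11.7 N.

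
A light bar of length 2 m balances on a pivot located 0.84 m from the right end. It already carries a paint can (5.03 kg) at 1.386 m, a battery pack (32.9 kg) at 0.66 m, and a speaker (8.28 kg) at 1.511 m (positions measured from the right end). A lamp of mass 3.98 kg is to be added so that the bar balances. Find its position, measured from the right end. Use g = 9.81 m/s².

x ≈ 0.242 m from the right end

Choose the pivot (at 0.84 m from the right end) as the axis so the support reaction has zero arm there.
Paint can: 5.03 × 9.81 = 49.34 N down at 1.386 m → arm 0.546 m, τ = 49.34 × 0.546 = 26.94 N·m counterclockwise.
Battery pack: 32.9 × 9.81 = 322.7 N down at 0.66 m → arm 0.18 m, τ = 322.7 × 0.18 = 58.09 N·m clockwise.
Speaker: 8.28 × 9.81 = 81.23 N down at 1.511 m → arm 0.671 m, τ = 81.23 × 0.671 = 54.51 N·m counterclockwise.
Net moment of existing loads = 23.36 N·m counterclockwise.
The lamp weighs 3.98 × 9.81 = 39.04 N and must supply an equal clockwise moment, so its lever arm about the pivot is 23.36 / 39.04 = 0.598 m.
That puts it at 0.84 − 0.598 = 0.242 m from the right end.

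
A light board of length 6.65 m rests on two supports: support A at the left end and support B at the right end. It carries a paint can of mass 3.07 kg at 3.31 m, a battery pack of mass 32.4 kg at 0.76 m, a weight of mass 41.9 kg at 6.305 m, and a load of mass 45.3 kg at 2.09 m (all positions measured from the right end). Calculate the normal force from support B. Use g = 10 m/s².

Sum moments about support A (its reaction then has zero moment arm).
Paint can: 3.07 × 10 = 30.7 N down at 3.31 m → arm 3.34 m, τ = 30.7 × 3.34 = 102.5 N·m clockwise.
Battery pack: 32.4 × 10 = 324 N down at 0.76 m → arm 5.89 m, τ = 324 × 5.89 = 1908 N·m clockwise.
Weight: 41.9 × 10 = 419 N down at 6.305 m → arm 0.345 m, τ = 419 × 0.345 = 144.6 N·m clockwise.
Load: 45.3 × 10 = 453 N down at 2.09 m → arm 4.56 m, τ = 453 × 4.56 = 2066 N·m clockwise.
Net load moment about support A = 4221 N·m clockwise.
Reaction R at support B is upward at 0 m, arm 6.65 m → moment R × 6.65 counterclockwise.
Setting net torque to zero: R × 6.65 = 4221 → R = 635 N.

R_B ≈ 635 N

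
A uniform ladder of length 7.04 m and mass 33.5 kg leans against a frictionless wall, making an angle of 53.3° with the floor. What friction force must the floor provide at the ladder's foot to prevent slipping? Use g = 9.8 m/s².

f ≈ 122 N

About the foot of the ladder:
Ladder weight 33.5×9.8 = 328.3 N acts at 3.52 m along the ladder; its horizontal arm is 3.52·cos53.3° = 2.104 m → τ = 690.7 N·m clockwise.
Wall normal N acts horizontally at the top; its moment arm is the height L sinθ = 7.04·sin53.3° = 5.645 m, counterclockwise.
Balancing moments: N × 5.645 = 690.7, giving N = 122 N.
ΣFx = 0: friction at the foot balances the wall's push, so f = N_wall = 122 N.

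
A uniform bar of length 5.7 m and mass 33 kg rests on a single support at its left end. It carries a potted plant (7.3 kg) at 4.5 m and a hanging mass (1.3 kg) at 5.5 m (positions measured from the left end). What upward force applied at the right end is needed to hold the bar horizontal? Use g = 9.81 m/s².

F ≈ 231 N

Choose the left end as the axis so the unknown pivot reaction has zero arm there.
Beam weight: 33 × 9.81 = 323.7 N down at 2.85 m → arm 2.85 m, τ = 323.7 × 2.85 = 922.5 N·m clockwise.
Potted plant: 7.3 × 9.81 = 71.61 N down at 4.5 m → arm 4.5 m, τ = 71.61 × 4.5 = 322.2 N·m clockwise.
Hanging mass: 1.3 × 9.81 = 12.75 N down at 5.5 m → arm 5.5 m, τ = 12.75 × 5.5 = 70.12 N·m clockwise.
Net moment of the loads = 1315 N·m clockwise.
The upward force F acts at the right end, arm 5.7 m, giving F × 5.7 counterclockwise.
Setting net torque to zero: F × 5.7 = 1315 → F = 1315 / 5.7 = 231 N.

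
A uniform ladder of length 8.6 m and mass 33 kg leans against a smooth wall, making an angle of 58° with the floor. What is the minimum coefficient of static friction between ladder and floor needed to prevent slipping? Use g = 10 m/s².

μ_min ≈ 0.312

Choose the foot of the ladder as the axis so the floor normal and friction both act there and drop out.
Ladder weight 33×10 = 330 N acts at 4.3 m along the ladder; its horizontal arm is 4.3·cos58° = 2.279 m → τ = 752.1 N·m clockwise.
Wall normal N acts horizontally at the top; its moment arm is the height L sinθ = 8.6·sin58° = 7.293 m, counterclockwise.
Setting net torque to zero: N × 7.293 = 752.1 → N = 103.1 N.
ΣFx = 0 ⇒ f = N_wall = 103.1 N. ΣFy = 0 ⇒ N_floor = 330 N.
μ_min = f / N_floor = 103.1 / 330 = 0.312.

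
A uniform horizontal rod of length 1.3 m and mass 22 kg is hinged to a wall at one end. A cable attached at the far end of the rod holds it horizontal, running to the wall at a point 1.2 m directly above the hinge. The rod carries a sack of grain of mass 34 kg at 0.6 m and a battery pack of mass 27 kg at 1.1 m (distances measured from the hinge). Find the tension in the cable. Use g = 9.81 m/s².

T ≈ 716 N

Sum moments about the hinge (the unknown hinge reaction has zero arm there).
Beam weight: 22 × 9.81 = 215.8 N down at 0.65 m → arm 0.65 m, τ = 215.8 × 0.65 = 140.3 N·m clockwise.
Sack of grain: 34 × 9.81 = 333.5 N down at 0.6 m → arm 0.6 m, τ = 333.5 × 0.6 = 200.1 N·m clockwise.
Battery pack: 27 × 9.81 = 264.9 N down at 1.1 m → arm 1.1 m, τ = 264.9 × 1.1 = 291.4 N·m clockwise.
Total clockwise load moment = 631.8 N·m.
The cable tension T acts at 1.3 m; only its component perpendicular to the rod, T sinθ, produces torque. sinθ = h/√(h²+d²) = 1.2/√(1.2²+1.3²) = 0.6783.
Setting net torque to zero: T × 1.3 × 0.6783 = 631.8 → T = 631.8 / 0.8818 = 716 N.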